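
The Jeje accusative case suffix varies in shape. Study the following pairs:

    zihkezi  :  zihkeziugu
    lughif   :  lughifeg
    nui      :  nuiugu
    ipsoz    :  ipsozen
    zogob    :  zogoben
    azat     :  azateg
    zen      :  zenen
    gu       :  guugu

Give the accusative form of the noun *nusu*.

The suffix is conditioned by the final sound: -eg when the stem ends in a voiceless consonant (*lughif*, *azat*); -en when the stem ends in a voiced consonant (*ipsoz*, *zogob*, *zen*); -ugu when the stem ends in a vowel (*zihkezi*, *nui*, *gu*).
*nusu* — final sound /u/ (a vowel) → -ugu → *nusuugu*.

nusuugu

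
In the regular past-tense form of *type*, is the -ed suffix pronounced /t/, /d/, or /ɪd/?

/t/

The stem *type* ends in a voiceless consonant other than /t/.
The -ed suffix is realized as /ɪd/ after /t, d/; as /t/ after other voiceless consonants; and as /d/ after other voiced sounds.
So -ed on *type* is pronounced /t/.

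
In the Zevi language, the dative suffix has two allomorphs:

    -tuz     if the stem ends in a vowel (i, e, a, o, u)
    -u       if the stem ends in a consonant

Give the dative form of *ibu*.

ibutuz

The final sound of *ibu* is /u/, which is a vowel, so the suffix is -tuz, giving *ibutuz*.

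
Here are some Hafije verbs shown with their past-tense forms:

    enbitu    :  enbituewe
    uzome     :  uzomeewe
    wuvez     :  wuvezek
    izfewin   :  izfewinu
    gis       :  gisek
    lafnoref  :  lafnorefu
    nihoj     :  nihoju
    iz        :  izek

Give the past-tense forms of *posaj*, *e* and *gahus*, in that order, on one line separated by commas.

posaju, eewe, gahusek

Looking at the final sound of each stem: -ek when the stem ends in a sibilant (*wuvez*, *gis*, *iz*); -u when the stem ends in a non-sibilant consonant (*izfewin*, *lafnoref*, *nihoj*); -ewe when the stem ends in a vowel (*enbitu*, *uzome*).
*posaj*: final sound = /j/, a non-sibilant consonant → -u → *posaju*.
The final sound of *e* is /e/, which is a vowel, so the suffix is -ewe, giving *eewe*.
Since the final sound of *gahus* is /s/ (a sibilant), it takes -ek, giving *gahusek*.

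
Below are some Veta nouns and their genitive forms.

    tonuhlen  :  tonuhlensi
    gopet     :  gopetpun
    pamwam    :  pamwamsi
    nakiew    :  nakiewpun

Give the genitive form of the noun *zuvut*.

The pattern is nasality of the final consonant: -si when the stem ends in a nasal (*tonuhlen*, *pamwam*); -pun when the stem ends in a non-nasal consonant (*gopet*, *nakiew*).
The final consonant of *zuvut* is /t/, which is non-nasal, so the suffix is -pun, giving *zuvutpun*.

zuvutpun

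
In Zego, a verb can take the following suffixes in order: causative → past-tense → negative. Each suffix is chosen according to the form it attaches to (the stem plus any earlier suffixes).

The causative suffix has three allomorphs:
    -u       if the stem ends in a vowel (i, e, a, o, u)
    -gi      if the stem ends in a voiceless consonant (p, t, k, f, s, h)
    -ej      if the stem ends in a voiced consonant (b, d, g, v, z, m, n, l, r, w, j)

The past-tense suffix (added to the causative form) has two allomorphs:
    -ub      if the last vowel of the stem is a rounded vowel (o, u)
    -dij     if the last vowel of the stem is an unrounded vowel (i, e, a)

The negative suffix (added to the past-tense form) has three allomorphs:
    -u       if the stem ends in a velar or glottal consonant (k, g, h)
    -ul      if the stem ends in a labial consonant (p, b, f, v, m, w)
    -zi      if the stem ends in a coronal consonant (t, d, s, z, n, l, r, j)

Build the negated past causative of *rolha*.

rolhauubul

Since the final sound of *rolha* is /a/ (a vowel), it takes -u, giving *rolhau*.
The last vowel of the causative form *rolhau* is /u/, which is a rounded vowel, so the past-tense suffix is -ub, giving *rolhauub*.
Since the final consonant of the past-tense form *rolhauub* is /b/ (labial), it takes -ul, giving *rolhauubul*.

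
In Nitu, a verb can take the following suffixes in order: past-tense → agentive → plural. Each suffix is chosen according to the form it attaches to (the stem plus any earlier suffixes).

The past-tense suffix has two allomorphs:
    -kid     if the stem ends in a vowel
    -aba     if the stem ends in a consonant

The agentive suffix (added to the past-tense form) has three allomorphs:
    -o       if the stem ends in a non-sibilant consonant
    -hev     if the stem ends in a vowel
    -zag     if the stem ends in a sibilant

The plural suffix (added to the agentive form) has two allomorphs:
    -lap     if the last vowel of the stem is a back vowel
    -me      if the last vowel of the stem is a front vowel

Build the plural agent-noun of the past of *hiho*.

hihokidolap

*hiho* — final sound /o/ (a vowel) → -kid → *hihokid*.
Since the final sound of the past-tense form *hihokid* is /d/ (a non-sibilant consonant), it takes -o, giving *hihokido*.
The last vowel of the agentive form *hihokido* is /o/, which is a back vowel, so the plural suffix is -lap, giving *hihokidolap*.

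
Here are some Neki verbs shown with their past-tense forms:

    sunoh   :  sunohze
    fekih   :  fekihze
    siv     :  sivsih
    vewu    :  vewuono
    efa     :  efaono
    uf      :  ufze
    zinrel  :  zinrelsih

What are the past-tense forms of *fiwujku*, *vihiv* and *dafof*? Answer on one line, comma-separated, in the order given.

fiwujkuono, vihivsih, dafofze

The suffix is conditioned by the final sound: -ze when the stem ends in a voiceless consonant (*sunoh*, *fekih*, *uf*); -sih when the stem ends in a voiced consonant (*siv*, *zinrel*); -ono when the stem ends in a vowel (*vewu*, *efa*).
*fiwujku*: final sound = /u/, a vowel → -ono → *fiwujkuono*.
Since the final sound of *vihiv* is /v/ (a voiced consonant), it takes -sih, giving *vihivsih*.
The final sound of *dafof* is /f/, which is a voiceless consonant, so the suffix is -ze, giving *dafofze*.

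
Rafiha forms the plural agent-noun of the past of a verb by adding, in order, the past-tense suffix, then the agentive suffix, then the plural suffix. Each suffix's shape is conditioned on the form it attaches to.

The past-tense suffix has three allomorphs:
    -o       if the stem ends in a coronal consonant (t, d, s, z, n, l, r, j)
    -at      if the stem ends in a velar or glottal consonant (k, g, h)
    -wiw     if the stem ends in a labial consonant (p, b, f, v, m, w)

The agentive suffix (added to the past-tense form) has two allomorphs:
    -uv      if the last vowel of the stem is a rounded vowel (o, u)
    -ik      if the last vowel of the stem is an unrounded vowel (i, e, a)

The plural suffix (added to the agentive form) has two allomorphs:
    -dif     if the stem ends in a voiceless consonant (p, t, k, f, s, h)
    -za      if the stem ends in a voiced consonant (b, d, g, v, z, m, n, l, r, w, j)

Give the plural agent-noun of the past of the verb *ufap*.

Since the final consonant of *ufap* is /p/ (labial), it takes -wiw, giving *ufapwiw*.
Since the last vowel of the past-tense form *ufapwiw* is /i/ (an unrounded vowel), it takes -ik, giving *ufapwiwik*.
The agentive form *ufapwiwik*: final consonant = /k/, voiceless → -dif → *ufapwiwikdif*.

ufapwiwikdif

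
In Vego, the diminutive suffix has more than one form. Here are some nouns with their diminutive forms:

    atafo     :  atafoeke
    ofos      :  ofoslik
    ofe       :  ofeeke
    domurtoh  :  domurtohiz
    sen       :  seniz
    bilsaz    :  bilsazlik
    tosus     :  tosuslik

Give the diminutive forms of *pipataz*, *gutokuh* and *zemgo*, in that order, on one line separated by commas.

Looking at the final sound of each stem: -lik when the stem ends in a sibilant (*ofos*, *bilsaz*, *tosus*); -iz when the stem ends in a non-sibilant consonant (*domurtoh*, *sen*); -eke when the stem ends in a vowel (*atafo*, *ofe*).
The final sound of *pipataz* is /z/, which is a sibilant, so the suffix is -lik, giving *pipatazlik*.
The final sound of *gutokuh* is /h/, which is a non-sibilant consonant, so the suffix is -iz, giving *gutokuhiz*.
The final sound of *zemgo* is /o/, which is a vowel, so the suffix is -eke, giving *zemgoeke*.

pipatazlik, gutokuhiz, zemgoeke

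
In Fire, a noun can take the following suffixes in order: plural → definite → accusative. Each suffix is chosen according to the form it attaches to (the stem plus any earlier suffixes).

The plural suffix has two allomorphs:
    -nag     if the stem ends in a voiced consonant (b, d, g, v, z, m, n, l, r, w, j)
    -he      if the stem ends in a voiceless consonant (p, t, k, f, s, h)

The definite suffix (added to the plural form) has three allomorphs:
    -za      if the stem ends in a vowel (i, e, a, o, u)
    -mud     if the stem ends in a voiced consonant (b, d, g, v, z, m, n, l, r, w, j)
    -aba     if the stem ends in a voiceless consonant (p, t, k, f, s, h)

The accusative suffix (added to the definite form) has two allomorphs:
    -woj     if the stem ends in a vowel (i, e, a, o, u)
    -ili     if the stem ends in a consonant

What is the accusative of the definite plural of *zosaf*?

Since the final consonant of *zosaf* is /f/ (voiceless), it takes -he, giving *zosafhe*.
The plural form *zosafhe*: final sound = /e/, a vowel → -za → *zosafheza*.
The definite form *zosafheza*: final sound = /a/, a vowel → -woj → *zosafhezawoj*.

zosafhezawoj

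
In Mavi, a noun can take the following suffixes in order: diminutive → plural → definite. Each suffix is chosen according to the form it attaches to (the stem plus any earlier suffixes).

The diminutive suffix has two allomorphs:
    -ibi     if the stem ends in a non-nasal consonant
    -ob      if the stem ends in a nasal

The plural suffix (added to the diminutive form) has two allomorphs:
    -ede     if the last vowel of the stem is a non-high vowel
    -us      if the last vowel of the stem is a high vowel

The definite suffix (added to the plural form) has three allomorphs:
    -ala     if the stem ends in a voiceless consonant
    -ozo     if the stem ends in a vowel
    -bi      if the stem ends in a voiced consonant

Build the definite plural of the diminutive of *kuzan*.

*kuzan*: final consonant = /n/, a nasal → -ob → *kuzanob*.
Since the last vowel of the diminutive form *kuzanob* is /o/ (a non-high vowel), it takes -ede, giving *kuzanobede*.
The final sound of the plural form *kuzanobede* is /e/, which is a vowel, so the definite suffix is -ozo, giving *kuzanobedeozo*.

kuzanobedeozo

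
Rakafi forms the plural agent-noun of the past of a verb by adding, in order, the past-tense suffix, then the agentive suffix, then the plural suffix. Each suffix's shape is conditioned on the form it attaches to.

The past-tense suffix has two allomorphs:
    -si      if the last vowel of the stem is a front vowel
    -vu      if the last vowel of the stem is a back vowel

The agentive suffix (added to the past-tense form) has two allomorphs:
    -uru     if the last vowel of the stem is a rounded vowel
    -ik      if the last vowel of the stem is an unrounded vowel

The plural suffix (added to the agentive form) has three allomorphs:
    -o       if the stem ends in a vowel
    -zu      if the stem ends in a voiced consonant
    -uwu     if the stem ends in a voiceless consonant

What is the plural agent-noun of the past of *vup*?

*vup* — last vowel /u/ (a back vowel) → -vu → *vupvu*.
The last vowel of the past-tense form *vupvu* is /u/, which is a rounded vowel, so the agentive suffix is -uru, giving *vupvuuru*.
The agentive form *vupvuuru*: final sound = /u/, a vowel → -o → *vupvuuruo*.

vupvuuruo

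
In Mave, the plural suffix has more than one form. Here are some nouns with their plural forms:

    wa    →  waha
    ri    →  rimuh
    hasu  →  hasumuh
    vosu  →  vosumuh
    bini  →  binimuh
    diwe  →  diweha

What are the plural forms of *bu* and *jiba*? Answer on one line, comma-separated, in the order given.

The pattern is height harmony: -muh when the last vowel of the stem is a high vowel (*ri*, *hasu*, *vosu*, *bini*); -ha when the last vowel of the stem is a non-high vowel (*wa*, *diwe*).
*bu*: last vowel = /u/, a high vowel → -muh → *bumuh*.
The last vowel of *jiba* is /a/, which is a non-high vowel, so the suffix is -ha, giving *jibaha*.

bumuh, jibaha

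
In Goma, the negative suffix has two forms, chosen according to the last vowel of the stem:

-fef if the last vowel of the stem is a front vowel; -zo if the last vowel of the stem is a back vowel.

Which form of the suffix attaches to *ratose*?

The last vowel of *ratose* is /e/, which is a front vowel, so the suffix is -fef.

-fef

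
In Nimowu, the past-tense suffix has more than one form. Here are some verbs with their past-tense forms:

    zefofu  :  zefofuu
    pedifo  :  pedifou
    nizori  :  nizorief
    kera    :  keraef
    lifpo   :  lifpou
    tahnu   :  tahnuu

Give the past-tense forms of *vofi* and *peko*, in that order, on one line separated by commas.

The suffix is conditioned by the last vowel: -u when the last vowel of the stem is a rounded vowel (*zefofu*, *pedifo*, *lifpo*, *tahnu*); -ef when the last vowel of the stem is an unrounded vowel (*nizori*, *kera*).
*vofi*: last vowel = /i/, an unrounded vowel → -ef → *vofief*.
*peko*: last vowel = /o/, a rounded vowel → -u → *pekou*.

vofief, pekou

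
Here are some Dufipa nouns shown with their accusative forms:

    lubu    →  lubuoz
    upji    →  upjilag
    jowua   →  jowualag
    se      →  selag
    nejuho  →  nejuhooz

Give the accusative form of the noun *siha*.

sihalag

The alternation tracks the last vowel of the stem — -oz when the last vowel of the stem is a rounded vowel (*lubu*, *nejuho*); -lag when the last vowel of the stem is an unrounded vowel (*upji*, *jowua*, *se*).
*siha* — last vowel /a/ (an unrounded vowel) → -lag → *sihalag*.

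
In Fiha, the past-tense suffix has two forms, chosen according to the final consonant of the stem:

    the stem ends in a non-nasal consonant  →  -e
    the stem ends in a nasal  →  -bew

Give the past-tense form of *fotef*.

Since the final consonant of *fotef* is /f/ (non-nasal), it takes -e, giving *fotefe*.

fotefe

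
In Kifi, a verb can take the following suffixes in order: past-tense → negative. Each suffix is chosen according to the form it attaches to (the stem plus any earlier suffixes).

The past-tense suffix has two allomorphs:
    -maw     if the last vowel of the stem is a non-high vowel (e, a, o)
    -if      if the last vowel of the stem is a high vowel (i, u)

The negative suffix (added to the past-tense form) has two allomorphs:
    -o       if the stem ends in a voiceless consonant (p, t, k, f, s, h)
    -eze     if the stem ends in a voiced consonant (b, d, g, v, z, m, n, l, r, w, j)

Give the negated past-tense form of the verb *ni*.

niifo

*ni* — last vowel /i/ (a high vowel) → -if → *niif*.
The past-tense form *niif* — final consonant /f/ (voiceless) → -o → *niifo*.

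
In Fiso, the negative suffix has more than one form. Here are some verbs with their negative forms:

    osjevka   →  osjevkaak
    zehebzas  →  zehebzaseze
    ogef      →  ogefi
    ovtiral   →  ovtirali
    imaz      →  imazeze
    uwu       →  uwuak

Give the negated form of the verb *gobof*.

Looking at the final sound of each stem: -eze when the stem ends in a sibilant (*zehebzas*, *imaz*); -i when the stem ends in a non-sibilant consonant (*ogef*, *ovtiral*); -ak when the stem ends in a vowel (*osjevka*, *uwu*).
*gobof*: final sound = /f/, a non-sibilant consonant → -i → *gobofi*.

gobofi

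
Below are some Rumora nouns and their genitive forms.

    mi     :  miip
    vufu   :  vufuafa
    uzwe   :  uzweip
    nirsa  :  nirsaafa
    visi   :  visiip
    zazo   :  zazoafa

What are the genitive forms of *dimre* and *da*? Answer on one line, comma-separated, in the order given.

Looking at the last vowel of each stem: -ip when the last vowel of the stem is a front vowel (*mi*, *uzwe*, *visi*); -afa when the last vowel of the stem is a back vowel (*vufu*, *nirsa*, *zazo*).
*dimre*: last vowel = /e/, a front vowel → -ip → *dimreip*.
The last vowel of *da* is /a/, which is a back vowel, so the suffix is -afa, giving *daafa*.

dimreip, daafa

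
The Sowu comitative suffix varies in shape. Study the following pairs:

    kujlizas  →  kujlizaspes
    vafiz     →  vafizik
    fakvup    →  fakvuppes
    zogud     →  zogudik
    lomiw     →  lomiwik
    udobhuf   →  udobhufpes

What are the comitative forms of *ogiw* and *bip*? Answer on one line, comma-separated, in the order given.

The alternation tracks the final consonant of the stem — -pes when the stem ends in a voiceless consonant (*kujlizas*, *fakvup*, *udobhuf*); -ik when the stem ends in a voiced consonant (*vafiz*, *zogud*, *lomiw*).
Since the final consonant of *ogiw* is /w/ (voiced), it takes -ik, giving *ogiwik*.
Since the final consonant of *bip* is /p/ (voiceless), it takes -pes, giving *bippes*.

ogiwik, bippes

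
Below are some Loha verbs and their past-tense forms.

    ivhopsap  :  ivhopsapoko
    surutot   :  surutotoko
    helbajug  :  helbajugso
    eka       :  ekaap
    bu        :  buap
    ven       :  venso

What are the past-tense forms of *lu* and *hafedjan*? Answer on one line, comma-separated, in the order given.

luap, hafedjanso

The suffix is conditioned by the final sound: -oko when the stem ends in a voiceless consonant (*ivhopsap*, *surutot*); -so when the stem ends in a voiced consonant (*helbajug*, *ven*); -ap when the stem ends in a vowel (*eka*, *bu*).
*lu*: final sound = /u/, a vowel → -ap → *luap*.
*hafedjan* — final sound /n/ (a voiced consonant) → -so → *hafedjanso*.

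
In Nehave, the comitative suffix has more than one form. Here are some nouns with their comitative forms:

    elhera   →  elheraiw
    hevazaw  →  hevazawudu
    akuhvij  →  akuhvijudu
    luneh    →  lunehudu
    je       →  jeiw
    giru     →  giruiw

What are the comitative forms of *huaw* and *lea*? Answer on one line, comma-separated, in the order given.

huawudu, leaiw

The alternation tracks the final sound of the stem — -udu when the stem ends in a consonant (*hevazaw*, *akuhvij*, *luneh*); -iw when the stem ends in a vowel (*elhera*, *je*, *giru*).
*huaw* — final sound /w/ (a consonant) → -udu → *huawudu*.
The final sound of *lea* is /a/, which is a vowel, so the suffix is -iw, giving *leaiw*.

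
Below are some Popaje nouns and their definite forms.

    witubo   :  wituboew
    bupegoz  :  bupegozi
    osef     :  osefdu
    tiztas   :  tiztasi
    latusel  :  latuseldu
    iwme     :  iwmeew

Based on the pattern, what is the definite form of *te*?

The suffix is conditioned by the final sound: -i when the stem ends in a sibilant (*bupegoz*, *tiztas*); -du when the stem ends in a non-sibilant consonant (*osef*, *latusel*); -ew when the stem ends in a vowel (*witubo*, *iwme*).
*te* — final sound /e/ (a vowel) → -ew → *teew*.

teew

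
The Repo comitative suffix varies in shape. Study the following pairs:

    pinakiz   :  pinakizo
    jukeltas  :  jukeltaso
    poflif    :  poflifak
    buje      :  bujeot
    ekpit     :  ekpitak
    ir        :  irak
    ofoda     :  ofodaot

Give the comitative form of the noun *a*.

aot

The pattern is sibilance of the final sound: -o when the stem ends in a sibilant (*pinakiz*, *jukeltas*); -ak when the stem ends in a non-sibilant consonant (*poflif*, *ekpit*, *ir*); -ot when the stem ends in a vowel (*buje*, *ofoda*).
Since the final sound of *a* is /a/ (a vowel), it takes -ot, giving *aot*.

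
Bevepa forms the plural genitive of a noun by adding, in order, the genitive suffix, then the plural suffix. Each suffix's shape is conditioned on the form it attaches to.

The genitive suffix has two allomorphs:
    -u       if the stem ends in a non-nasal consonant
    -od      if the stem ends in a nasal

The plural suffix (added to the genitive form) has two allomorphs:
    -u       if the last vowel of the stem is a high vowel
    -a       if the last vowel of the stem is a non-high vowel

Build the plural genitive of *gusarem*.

Since the final consonant of *gusarem* is /m/ (a nasal), it takes -od, giving *gusaremod*.
Since the last vowel of the genitive form *gusaremod* is /o/ (a non-high vowel), it takes -a, giving *gusaremoda*.

gusaremoda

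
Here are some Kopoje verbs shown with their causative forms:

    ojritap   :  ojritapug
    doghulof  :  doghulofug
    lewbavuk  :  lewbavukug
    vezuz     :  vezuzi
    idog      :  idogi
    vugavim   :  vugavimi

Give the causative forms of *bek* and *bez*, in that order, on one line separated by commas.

bekug, bezi

The pattern is voicing of the final consonant: -ug when the stem ends in a voiceless consonant (*ojritap*, *doghulof*, *lewbavuk*); -i when the stem ends in a voiced consonant (*vezuz*, *idog*, *vugavim*).
*bek*: final consonant = /k/, voiceless → -ug → *bekug*.
The final consonant of *bez* is /z/, which is voiced, so the suffix is -i, giving *bezi*.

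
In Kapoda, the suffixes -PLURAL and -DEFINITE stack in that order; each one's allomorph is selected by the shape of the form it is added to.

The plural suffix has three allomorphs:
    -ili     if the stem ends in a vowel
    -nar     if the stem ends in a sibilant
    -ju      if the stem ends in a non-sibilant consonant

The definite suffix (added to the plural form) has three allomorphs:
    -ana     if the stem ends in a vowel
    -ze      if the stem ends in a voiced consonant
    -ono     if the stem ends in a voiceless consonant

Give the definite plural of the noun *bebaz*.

Since the final sound of *bebaz* is /z/ (a sibilant), it takes -nar, giving *bebaznar*.
The plural form *bebaznar* — final sound /r/ (a voiced consonant) → -ze → *bebaznarze*.

bebaznarze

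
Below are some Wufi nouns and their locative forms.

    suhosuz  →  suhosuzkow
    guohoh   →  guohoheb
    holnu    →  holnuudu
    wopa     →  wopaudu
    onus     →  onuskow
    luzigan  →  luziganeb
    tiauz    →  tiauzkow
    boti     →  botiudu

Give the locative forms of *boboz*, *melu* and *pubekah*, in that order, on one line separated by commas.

The pattern is sibilance of the final sound: -kow when the stem ends in a sibilant (*suhosuz*, *onus*, *tiauz*); -eb when the stem ends in a non-sibilant consonant (*guohoh*, *luzigan*); -udu when the stem ends in a vowel (*holnu*, *wopa*, *boti*).
*boboz* — final sound /z/ (a sibilant) → -kow → *bobozkow*.
*melu* — final sound /u/ (a vowel) → -udu → *meluudu*.
*pubekah* — final sound /h/ (a non-sibilant consonant) → -eb → *pubekaheb*.

bobozkow, meluudu, pubekaheb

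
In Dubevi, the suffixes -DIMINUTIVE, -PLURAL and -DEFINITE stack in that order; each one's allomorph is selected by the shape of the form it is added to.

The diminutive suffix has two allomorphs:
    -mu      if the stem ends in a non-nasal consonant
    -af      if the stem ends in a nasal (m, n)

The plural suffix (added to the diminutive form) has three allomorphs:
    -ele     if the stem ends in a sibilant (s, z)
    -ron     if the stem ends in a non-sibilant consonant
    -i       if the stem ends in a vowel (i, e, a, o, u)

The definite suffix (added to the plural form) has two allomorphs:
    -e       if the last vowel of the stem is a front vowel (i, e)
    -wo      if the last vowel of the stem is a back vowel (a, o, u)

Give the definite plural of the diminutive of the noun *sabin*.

sabinafronwo

The final consonant of *sabin* is /n/, which is a nasal, so the diminutive suffix is -af, giving *sabinaf*.
The diminutive form *sabinaf*: final sound = /f/, a non-sibilant consonant → -ron → *sabinafron*.
The last vowel of the plural form *sabinafron* is /o/, which is a back vowel, so the definite suffix is -wo, giving *sabinafronwo*.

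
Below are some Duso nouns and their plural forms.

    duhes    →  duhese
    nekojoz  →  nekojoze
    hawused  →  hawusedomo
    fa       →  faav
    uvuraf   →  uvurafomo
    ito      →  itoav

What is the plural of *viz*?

The alternation tracks the final sound of the stem — -e when the stem ends in a sibilant (*duhes*, *nekojoz*); -omo when the stem ends in a non-sibilant consonant (*hawused*, *uvuraf*); -av when the stem ends in a vowel (*fa*, *ito*).
*viz* — final sound /z/ (a sibilant) → -e → *vize*.

vize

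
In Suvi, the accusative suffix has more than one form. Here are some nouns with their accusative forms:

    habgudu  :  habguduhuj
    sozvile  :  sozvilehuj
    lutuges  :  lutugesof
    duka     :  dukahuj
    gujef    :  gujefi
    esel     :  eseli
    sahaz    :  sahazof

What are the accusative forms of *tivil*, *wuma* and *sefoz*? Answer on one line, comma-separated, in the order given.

The pattern is sibilance of the final sound: -of when the stem ends in a sibilant (*lutuges*, *sahaz*); -i when the stem ends in a non-sibilant consonant (*gujef*, *esel*); -huj when the stem ends in a vowel (*habgudu*, *sozvile*, *duka*).
*tivil* — final sound /l/ (a non-sibilant consonant) → -i → *tivili*.
Since the final sound of *wuma* is /a/ (a vowel), it takes -huj, giving *wumahuj*.
Since the final sound of *sefoz* is /z/ (a sibilant), it takes -of, giving *sefozof*.

tivili, wumahuj, sefozof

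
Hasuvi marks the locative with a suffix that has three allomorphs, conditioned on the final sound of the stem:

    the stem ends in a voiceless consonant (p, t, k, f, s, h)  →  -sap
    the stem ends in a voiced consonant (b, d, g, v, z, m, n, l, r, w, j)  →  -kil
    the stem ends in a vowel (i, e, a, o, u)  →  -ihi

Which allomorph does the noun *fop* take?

Since the final sound of *fop* is /p/ (a voiceless consonant), it takes -sap.

-sap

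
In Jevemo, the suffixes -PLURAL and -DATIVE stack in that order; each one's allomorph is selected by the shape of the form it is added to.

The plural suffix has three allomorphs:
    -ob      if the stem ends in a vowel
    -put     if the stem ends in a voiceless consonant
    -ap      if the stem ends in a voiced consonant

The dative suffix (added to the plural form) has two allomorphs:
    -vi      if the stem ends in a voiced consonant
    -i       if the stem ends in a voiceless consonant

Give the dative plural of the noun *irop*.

The final sound of *irop* is /p/, which is a voiceless consonant, so the plural suffix is -put, giving *iropput*.
The plural form *iropput*: final consonant = /t/, voiceless → -i → *iropputi*.

iropputi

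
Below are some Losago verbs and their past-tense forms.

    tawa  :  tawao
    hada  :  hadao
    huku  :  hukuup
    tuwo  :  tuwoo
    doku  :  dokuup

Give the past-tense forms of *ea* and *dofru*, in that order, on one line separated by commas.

eao, dofruup

The pattern is height harmony: -up when the last vowel of the stem is a high vowel (*huku*, *doku*); -o when the last vowel of the stem is a non-high vowel (*tawa*, *hada*, *tuwo*).
*ea* — last vowel /a/ (a non-high vowel) → -o → *eao*.
The last vowel of *dofru* is /u/, which is a high vowel, so the suffix is -up, giving *dofruup*.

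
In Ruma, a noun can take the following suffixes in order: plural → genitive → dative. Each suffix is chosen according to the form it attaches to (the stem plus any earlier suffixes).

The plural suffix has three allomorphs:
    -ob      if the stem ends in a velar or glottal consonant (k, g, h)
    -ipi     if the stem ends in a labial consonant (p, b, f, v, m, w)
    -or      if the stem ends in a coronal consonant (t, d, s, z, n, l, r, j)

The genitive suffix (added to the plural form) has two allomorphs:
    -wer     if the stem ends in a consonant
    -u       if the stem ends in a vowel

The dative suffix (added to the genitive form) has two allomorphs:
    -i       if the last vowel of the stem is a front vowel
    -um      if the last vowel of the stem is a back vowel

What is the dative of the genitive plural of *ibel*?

ibelorweri

*ibel* — final consonant /l/ (coronal) → -or → *ibelor*.
The plural form *ibelor* — final sound /r/ (a consonant) → -wer → *ibelorwer*.
The genitive form *ibelorwer*: last vowel = /e/, a front vowel → -i → *ibelorweri*.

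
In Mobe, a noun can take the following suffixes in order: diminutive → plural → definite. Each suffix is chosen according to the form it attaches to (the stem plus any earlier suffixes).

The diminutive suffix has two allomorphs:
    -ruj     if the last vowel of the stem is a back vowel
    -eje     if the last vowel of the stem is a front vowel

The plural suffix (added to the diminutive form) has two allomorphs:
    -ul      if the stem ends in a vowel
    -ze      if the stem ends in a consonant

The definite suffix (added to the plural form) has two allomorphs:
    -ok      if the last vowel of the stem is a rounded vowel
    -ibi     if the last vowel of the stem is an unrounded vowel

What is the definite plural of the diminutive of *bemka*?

*bemka*: last vowel = /a/, a back vowel → -ruj → *bemkaruj*.
Since the final sound of the diminutive form *bemkaruj* is /j/ (a consonant), it takes -ze, giving *bemkarujze*.
The last vowel of the plural form *bemkarujze* is /e/, which is an unrounded vowel, so the definite suffix is -ibi, giving *bemkarujzeibi*.

bemkarujzeibi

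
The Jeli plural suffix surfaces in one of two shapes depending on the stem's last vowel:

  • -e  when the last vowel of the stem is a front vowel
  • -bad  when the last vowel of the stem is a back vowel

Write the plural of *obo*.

obobad

*obo* — last vowel /o/ (a back vowel) → -bad → *obobad*.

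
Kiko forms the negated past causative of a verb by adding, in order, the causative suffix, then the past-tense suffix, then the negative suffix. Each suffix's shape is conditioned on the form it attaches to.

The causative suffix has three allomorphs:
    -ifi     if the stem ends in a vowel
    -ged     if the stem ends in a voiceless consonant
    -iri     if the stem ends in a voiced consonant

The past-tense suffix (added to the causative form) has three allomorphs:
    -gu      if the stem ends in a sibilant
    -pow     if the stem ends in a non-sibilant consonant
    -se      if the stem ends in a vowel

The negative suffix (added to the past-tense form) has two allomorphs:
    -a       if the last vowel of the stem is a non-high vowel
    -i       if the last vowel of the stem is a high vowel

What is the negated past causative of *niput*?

niputgedpowa

*niput* — final sound /t/ (a voiceless consonant) → -ged → *niputged*.
The causative form *niputged*: final sound = /d/, a non-sibilant consonant → -pow → *niputgedpow*.
The past-tense form *niputgedpow*: last vowel = /o/, a non-high vowel → -a → *niputgedpowa*.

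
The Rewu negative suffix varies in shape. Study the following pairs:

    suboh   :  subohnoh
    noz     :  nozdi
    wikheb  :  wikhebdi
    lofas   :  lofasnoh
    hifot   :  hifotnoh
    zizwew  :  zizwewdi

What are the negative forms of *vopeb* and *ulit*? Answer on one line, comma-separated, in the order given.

Looking at the final consonant of each stem: -noh when the stem ends in a voiceless consonant (*suboh*, *lofas*, *hifot*); -di when the stem ends in a voiced consonant (*noz*, *wikheb*, *zizwew*).
*vopeb* — final consonant /b/ (voiced) → -di → *vopebdi*.
*ulit* — final consonant /t/ (voiceless) → -noh → *ulitnoh*.

vopebdi, ulitnoh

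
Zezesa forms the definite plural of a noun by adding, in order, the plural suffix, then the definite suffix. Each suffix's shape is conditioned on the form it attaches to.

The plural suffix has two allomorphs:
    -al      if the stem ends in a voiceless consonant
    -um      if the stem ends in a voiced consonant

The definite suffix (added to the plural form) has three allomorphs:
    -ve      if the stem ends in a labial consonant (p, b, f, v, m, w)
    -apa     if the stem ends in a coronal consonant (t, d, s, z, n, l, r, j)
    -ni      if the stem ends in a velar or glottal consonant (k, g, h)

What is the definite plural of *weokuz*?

weokuzumve

The final consonant of *weokuz* is /z/, which is voiced, so the plural suffix is -um, giving *weokuzum*.
The plural form *weokuzum*: final consonant = /m/, labial → -ve → *weokuzumve*.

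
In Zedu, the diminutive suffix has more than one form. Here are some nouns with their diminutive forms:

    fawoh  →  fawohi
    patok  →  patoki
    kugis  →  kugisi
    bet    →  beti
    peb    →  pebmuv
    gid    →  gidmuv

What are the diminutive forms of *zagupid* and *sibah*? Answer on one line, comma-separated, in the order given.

zagupidmuv, sibahi

The alternation tracks the final consonant of the stem — -i when the stem ends in a voiceless consonant (*fawoh*, *patok*, *kugis*, *bet*); -muv when the stem ends in a voiced consonant (*peb*, *gid*).
Since the final consonant of *zagupid* is /d/ (voiced), it takes -muv, giving *zagupidmuv*.
The final consonant of *sibah* is /h/, which is voiceless, so the suffix is -i, giving *sibahi*.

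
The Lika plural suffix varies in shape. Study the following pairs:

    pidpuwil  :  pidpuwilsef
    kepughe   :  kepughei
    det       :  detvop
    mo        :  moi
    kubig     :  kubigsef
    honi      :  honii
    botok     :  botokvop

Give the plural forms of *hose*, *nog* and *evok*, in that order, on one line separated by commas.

The suffix is conditioned by the final sound: -vop when the stem ends in a voiceless consonant (*det*, *botok*); -sef when the stem ends in a voiced consonant (*pidpuwil*, *kubig*); -i when the stem ends in a vowel (*kepughe*, *mo*, *honi*).
The final sound of *hose* is /e/, which is a vowel, so the suffix is -i, giving *hosei*.
The final sound of *nog* is /g/, which is a voiced consonant, so the suffix is -sef, giving *nogsef*.
The final sound of *evok* is /k/, which is a voiceless consonant, so the suffix is -vop, giving *evokvop*.

hosei, nogsef, evokvop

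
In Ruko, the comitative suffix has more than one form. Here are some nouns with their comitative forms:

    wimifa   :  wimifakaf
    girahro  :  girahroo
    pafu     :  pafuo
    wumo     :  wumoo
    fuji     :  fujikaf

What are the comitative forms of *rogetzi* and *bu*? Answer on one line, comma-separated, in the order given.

The pattern is rounding harmony: -o when the last vowel of the stem is a rounded vowel (*girahro*, *pafu*, *wumo*); -kaf when the last vowel of the stem is an unrounded vowel (*wimifa*, *fuji*).
*rogetzi*: last vowel = /i/, an unrounded vowel → -kaf → *rogetzikaf*.
The last vowel of *bu* is /u/, which is a rounded vowel, so the suffix is -o, giving *buo*.

rogetzikaf, buo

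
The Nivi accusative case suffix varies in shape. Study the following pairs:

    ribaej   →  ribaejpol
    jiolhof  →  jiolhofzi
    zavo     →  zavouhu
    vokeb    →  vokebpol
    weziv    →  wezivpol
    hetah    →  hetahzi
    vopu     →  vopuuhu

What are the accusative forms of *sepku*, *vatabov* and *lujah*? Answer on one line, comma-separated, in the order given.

sepkuuhu, vatabovpol, lujahzi

The alternation tracks the final sound of the stem — -zi when the stem ends in a voiceless consonant (*jiolhof*, *hetah*); -pol when the stem ends in a voiced consonant (*ribaej*, *vokeb*, *weziv*); -uhu when the stem ends in a vowel (*zavo*, *vopu*).
*sepku*: final sound = /u/, a vowel → -uhu → *sepkuuhu*.
*vatabov*: final sound = /v/, a voiced consonant → -pol → *vatabovpol*.
Since the final sound of *lujah* is /h/ (a voiceless consonant), it takes -zi, giving *lujahzi*.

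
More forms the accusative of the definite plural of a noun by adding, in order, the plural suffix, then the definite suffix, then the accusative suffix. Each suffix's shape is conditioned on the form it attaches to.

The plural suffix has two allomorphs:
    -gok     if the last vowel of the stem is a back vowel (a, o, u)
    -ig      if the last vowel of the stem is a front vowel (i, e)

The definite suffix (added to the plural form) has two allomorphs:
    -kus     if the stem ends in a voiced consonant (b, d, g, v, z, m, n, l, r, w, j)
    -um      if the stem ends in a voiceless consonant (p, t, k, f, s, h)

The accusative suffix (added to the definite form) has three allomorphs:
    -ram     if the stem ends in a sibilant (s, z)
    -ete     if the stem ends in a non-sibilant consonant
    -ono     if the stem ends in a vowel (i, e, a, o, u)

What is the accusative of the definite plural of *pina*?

*pina* — last vowel /a/ (a back vowel) → -gok → *pinagok*.
The plural form *pinagok*: final consonant = /k/, voiceless → -um → *pinagokum*.
Since the final sound of the definite form *pinagokum* is /m/ (a non-sibilant consonant), it takes -ete, giving *pinagokumete*.

pinagokumete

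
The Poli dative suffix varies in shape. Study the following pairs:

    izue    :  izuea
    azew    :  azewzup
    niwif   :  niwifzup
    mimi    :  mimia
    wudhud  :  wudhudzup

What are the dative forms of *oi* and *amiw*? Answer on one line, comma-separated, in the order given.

oia, amiwzup

Looking at the final sound of each stem: -zup when the stem ends in a consonant (*azew*, *niwif*, *wudhud*); -a when the stem ends in a vowel (*izue*, *mimi*).
*oi* — final sound /i/ (a vowel) → -a → *oia*.
*amiw*: final sound = /w/, a consonant → -zup → *amiwzup*.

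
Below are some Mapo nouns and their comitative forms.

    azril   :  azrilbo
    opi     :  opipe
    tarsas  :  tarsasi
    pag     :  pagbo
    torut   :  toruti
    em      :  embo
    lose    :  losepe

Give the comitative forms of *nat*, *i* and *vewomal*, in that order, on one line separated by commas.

The suffix is conditioned by the final sound: -i when the stem ends in a voiceless consonant (*tarsas*, *torut*); -bo when the stem ends in a voiced consonant (*azril*, *pag*, *em*); -pe when the stem ends in a vowel (*opi*, *lose*).
Since the final sound of *nat* is /t/ (a voiceless consonant), it takes -i, giving *nati*.
*i* — final sound /i/ (a vowel) → -pe → *ipe*.
*vewomal*: final sound = /l/, a voiced consonant → -bo → *vewomalbo*.

nati, ipe, vewomalbo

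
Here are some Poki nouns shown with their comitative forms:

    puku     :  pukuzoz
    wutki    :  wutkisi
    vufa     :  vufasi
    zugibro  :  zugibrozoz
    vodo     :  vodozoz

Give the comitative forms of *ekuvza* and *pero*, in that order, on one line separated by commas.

ekuvzasi, perozoz

The suffix is conditioned by the last vowel: -zoz when the last vowel of the stem is a rounded vowel (*puku*, *zugibro*, *vodo*); -si when the last vowel of the stem is an unrounded vowel (*wutki*, *vufa*).
The last vowel of *ekuvza* is /a/, which is an unrounded vowel, so the suffix is -si, giving *ekuvzasi*.
*pero*: last vowel = /o/, a rounded vowel → -zoz → *perozoz*.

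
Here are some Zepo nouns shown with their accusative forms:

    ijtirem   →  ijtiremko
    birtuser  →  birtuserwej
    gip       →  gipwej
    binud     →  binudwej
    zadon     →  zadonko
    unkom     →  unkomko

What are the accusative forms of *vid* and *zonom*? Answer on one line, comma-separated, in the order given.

vidwej, zonomko

The alternation tracks the final consonant of the stem — -ko when the stem ends in a nasal (*ijtirem*, *zadon*, *unkom*); -wej when the stem ends in a non-nasal consonant (*birtuser*, *gip*, *binud*).
*vid*: final consonant = /d/, non-nasal → -wej → *vidwej*.
The final consonant of *zonom* is /m/, which is a nasal, so the suffix is -ko, giving *zonomko*.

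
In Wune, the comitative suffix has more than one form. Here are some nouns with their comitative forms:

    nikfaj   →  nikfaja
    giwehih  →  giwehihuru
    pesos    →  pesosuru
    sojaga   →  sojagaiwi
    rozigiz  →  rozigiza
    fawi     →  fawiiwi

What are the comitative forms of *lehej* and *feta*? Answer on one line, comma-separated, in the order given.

leheja, fetaiwi

The pattern is voicing of the final sound: -uru when the stem ends in a voiceless consonant (*giwehih*, *pesos*); -a when the stem ends in a voiced consonant (*nikfaj*, *rozigiz*); -iwi when the stem ends in a vowel (*sojaga*, *fawi*).
Since the final sound of *lehej* is /j/ (a voiced consonant), it takes -a, giving *leheja*.
*feta*: final sound = /a/, a vowel → -iwi → *fetaiwi*.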